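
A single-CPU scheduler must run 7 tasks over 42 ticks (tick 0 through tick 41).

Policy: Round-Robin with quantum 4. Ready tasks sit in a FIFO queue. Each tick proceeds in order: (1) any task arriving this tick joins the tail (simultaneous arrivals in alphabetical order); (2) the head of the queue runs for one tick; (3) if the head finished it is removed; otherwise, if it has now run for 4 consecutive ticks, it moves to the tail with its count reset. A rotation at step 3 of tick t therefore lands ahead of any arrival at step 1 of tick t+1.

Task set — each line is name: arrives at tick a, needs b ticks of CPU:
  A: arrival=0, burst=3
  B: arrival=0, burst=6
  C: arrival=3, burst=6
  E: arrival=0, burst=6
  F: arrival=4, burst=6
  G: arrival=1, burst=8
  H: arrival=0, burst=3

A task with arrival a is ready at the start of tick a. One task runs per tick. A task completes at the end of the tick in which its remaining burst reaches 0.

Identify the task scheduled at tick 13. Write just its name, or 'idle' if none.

running at tick 13 = H

t=0: queue=[A,B,E,H] q_used=0 → run A
t=1: queue=[A,B,E,H,G] q_used=1 → run A
t=2: queue=[A,B,E,H,G] q_used=2 → run A
t=3: queue=[B,E,H,G,C] q_used=0 → run B
t=4: queue=[B,E,H,G,C,F] q_used=1 → run B
t=5: queue=[B,E,H,G,C,F] q_used=2 → run B
t=6: queue=[B,E,H,G,C,F] q_used=3 → run B
t=7: queue=[E,H,G,C,F,B] q_used=0 → run E
t=8: queue=[E,H,G,C,F,B] q_used=1 → run E
t=9: queue=[E,H,G,C,F,B] q_used=2 → run E
t=10: queue=[E,H,G,C,F,B] q_used=3 → run E
t=11: queue=[H,G,C,F,B,E] q_used=0 → run H
t=12: queue=[H,G,C,F,B,E] q_used=1 → run H
t=13: queue=[H,G,C,F,B,E] q_used=2 → run H
t=14: queue=[G,C,F,B,E] q_used=0 → run G
t=15: queue=[G,C,F,B,E] q_used=1 → run G
t=16: queue=[G,C,F,B,E] q_used=2 → run G
t=17: queue=[G,C,F,B,E] q_used=3 → run G
t=18: queue=[C,F,B,E,G] q_used=0 → run C
t=19: queue=[C,F,B,E,G] q_used=1 → run C
t=20: queue=[C,F,B,E,G] q_used=2 → run C
t=21: queue=[C,F,B,E,G] q_used=3 → run C
t=22: queue=[F,B,E,G,C] q_used=0 → run F
t=23: queue=[F,B,E,G,C] q_used=1 → run F
t=24: queue=[F,B,E,G,C] q_used=2 → run F
t=25: queue=[F,B,E,G,C] q_used=3 → run F
t=26: queue=[B,E,G,C,F] q_used=0 → run B
t=27: queue=[B,E,G,C,F] q_used=1 → run B
t=28: queue=[E,G,C,F] q_used=0 → run E
t=29: queue=[E,G,C,F] q_used=1 → run E
t=30: queue=[G,C,F] q_used=0 → run G
t=31: queue=[G,C,F] q_used=1 → run G
t=32: queue=[G,C,F] q_used=2 → run G
t=33: queue=[G,C,F] q_used=3 → run G
t=34: queue=[C,F] q_used=0 → run C
t=35: queue=[C,F] q_used=1 → run C
t=36: queue=[F] q_used=0 → run F
t=37: queue=[F] q_used=1 → run F
t=38: (idle)
t=39: (idle)
t=40: (idle)
t=41: (idle)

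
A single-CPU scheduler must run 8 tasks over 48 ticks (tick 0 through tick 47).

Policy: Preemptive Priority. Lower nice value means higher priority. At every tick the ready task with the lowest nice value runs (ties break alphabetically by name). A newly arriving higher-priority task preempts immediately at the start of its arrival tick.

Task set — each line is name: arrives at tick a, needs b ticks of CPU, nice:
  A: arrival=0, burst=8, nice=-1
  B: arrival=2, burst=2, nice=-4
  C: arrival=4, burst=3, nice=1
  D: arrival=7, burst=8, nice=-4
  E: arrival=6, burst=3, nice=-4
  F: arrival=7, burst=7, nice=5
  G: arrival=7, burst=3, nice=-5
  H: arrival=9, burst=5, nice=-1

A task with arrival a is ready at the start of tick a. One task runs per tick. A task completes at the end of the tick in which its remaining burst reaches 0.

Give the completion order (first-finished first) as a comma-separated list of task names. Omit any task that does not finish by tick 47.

completion order = B, G, D, E, A, H, C, F

t=0: ready={A} → run A
t=1: ready={A} → run A
t=2: ready={A,B} → run B
t=3: ready={A,B} → run B
t=4: ready={A,C} → run A
t=5: ready={A,C} → run A
t=6: ready={A,C,E} → run E
t=7: ready={A,C,D,E,F,G} → run G
t=8: ready={A,C,D,E,F,G} → run G
t=9: ready={A,C,D,E,F,G,H} → run G
t=10: ready={A,C,D,E,F,H} → run D
t=11: ready={A,C,D,E,F,H} → run D
t=12: ready={A,C,D,E,F,H} → run D
t=13: ready={A,C,D,E,F,H} → run D
t=14: ready={A,C,D,E,F,H} → run D
t=15: ready={A,C,D,E,F,H} → run D
t=16: ready={A,C,D,E,F,H} → run D
t=17: ready={A,C,D,E,F,H} → run D
t=18: ready={A,C,E,F,H} → run E
t=19: ready={A,C,E,F,H} → run E
t=20: ready={A,C,F,H} → run A
t=21: ready={A,C,F,H} → run A
t=22: ready={A,C,F,H} → run A
t=23: ready={A,C,F,H} → run A
t=24: ready={C,F,H} → run H
t=25: ready={C,F,H} → run H
t=26: ready={C,F,H} → run H
t=27: ready={C,F,H} → run H
t=28: ready={C,F,H} → run H
t=29: ready={C,F} → run C
t=30: ready={C,F} → run C
t=31: ready={C,F} → run C
t=32: ready={F} → run F
t=33: ready={F} → run F
t=34: ready={F} → run F
t=35: ready={F} → run F
t=36: ready={F} → run F
t=37: ready={F} → run F
t=38: ready={F} → run F
t=39: (idle)
t=40: (idle)
t=41: (idle)
t=42: (idle)
t=43: (idle)
t=44: (idle)
t=45: (idle)
t=46: (idle)
t=47: (idle)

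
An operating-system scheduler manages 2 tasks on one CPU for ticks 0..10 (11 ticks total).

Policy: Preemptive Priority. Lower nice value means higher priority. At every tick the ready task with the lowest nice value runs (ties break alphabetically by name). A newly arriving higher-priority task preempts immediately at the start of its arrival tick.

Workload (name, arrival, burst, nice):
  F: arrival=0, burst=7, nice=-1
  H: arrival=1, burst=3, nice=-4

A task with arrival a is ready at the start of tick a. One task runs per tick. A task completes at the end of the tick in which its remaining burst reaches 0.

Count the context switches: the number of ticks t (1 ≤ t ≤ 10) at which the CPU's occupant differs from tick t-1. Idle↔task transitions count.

t=0: ready={F} → run F
t=1: ready={F,H} → run H
t=2: ready={F,H} → run H
t=3: ready={F,H} → run H
t=4: ready={F} → run F
t=5: ready={F} → run F
t=6: ready={F} → run F
t=7: ready={F} → run F
t=8: ready={F} → run F
t=9: ready={F} → run F
t=10: (idle)

context switches = 3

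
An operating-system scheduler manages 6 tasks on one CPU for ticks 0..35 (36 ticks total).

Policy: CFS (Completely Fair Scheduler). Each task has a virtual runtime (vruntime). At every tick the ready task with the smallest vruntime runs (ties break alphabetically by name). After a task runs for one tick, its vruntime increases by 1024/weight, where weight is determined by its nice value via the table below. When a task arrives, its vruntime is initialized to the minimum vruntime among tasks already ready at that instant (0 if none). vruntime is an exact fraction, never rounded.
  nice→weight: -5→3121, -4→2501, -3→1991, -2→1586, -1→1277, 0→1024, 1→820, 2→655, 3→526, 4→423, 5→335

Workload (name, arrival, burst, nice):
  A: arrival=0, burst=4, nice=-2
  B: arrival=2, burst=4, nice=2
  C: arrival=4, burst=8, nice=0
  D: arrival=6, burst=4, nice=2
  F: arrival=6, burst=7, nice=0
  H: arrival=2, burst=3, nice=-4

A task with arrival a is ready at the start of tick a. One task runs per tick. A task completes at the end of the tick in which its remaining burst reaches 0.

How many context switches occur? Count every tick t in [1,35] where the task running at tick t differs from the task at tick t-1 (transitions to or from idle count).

t=0: vr[A=0] → run A
t=1: vr[A=512/793] → run A
t=2: vr[A=1024/793 B=1024/793 H=1024/793] → run A
t=3: vr[A=1536/793 B=1024/793 H=1024/793] → run B
t=4: vr[A=1536/793 B=1482752/519415 C=1024/793 H=1024/793] → run C
t=5: vr[A=1536/793 B=1482752/519415 C=1817/793 H=1024/793] → run H
t=6: vr[A=1536/793 B=1482752/519415 C=1817/793 D=55296/32513 F=55296/32513 H=55296/32513] → run D
t=7: vr[A=1536/793 B=1482752/519415 C=1817/793 D=69512192/21296015 F=55296/32513 H=55296/32513] → run F
t=8: vr[A=1536/793 B=1482752/519415 C=1817/793 D=69512192/21296015 F=87809/32513 H=55296/32513] → run H
t=9: vr[A=1536/793 B=1482752/519415 C=1817/793 D=69512192/21296015 F=87809/32513 H=68608/32513] → run A
t=10: vr[B=1482752/519415 C=1817/793 D=69512192/21296015 F=87809/32513 H=68608/32513] → run H
t=11: vr[B=1482752/519415 C=1817/793 D=69512192/21296015 F=87809/32513] → run C
t=12: vr[B=1482752/519415 C=2610/793 D=69512192/21296015 F=87809/32513] → run F
t=13: vr[B=1482752/519415 C=2610/793 D=69512192/21296015 F=120322/32513] → run B
t=14: vr[B=2294784/519415 C=2610/793 D=69512192/21296015 F=120322/32513] → run D
t=15: vr[B=2294784/519415 C=2610/793 D=102805504/21296015 F=120322/32513] → run C
t=16: vr[B=2294784/519415 C=3403/793 D=102805504/21296015 F=120322/32513] → run F
t=17: vr[B=2294784/519415 C=3403/793 D=102805504/21296015 F=152835/32513] → run C
t=18: vr[B=2294784/519415 C=4196/793 D=102805504/21296015 F=152835/32513] → run B
t=19: vr[B=3106816/519415 C=4196/793 D=102805504/21296015 F=152835/32513] → run F
t=20: vr[B=3106816/519415 C=4196/793 D=102805504/21296015 F=185348/32513] → run D
t=21: vr[B=3106816/519415 C=4196/793 D=136098816/21296015 F=185348/32513] → run C
t=22: vr[B=3106816/519415 C=4989/793 D=136098816/21296015 F=185348/32513] → run F
t=23: vr[B=3106816/519415 C=4989/793 D=136098816/21296015 F=217861/32513] → run B
t=24: vr[C=4989/793 D=136098816/21296015 F=217861/32513] → run C
t=25: vr[C=5782/793 D=136098816/21296015 F=217861/32513] → run D
t=26: vr[C=5782/793 F=217861/32513] → run F
t=27: vr[C=5782/793 F=250374/32513] → run C
t=28: vr[C=6575/793 F=250374/32513] → run F
t=29: vr[C=6575/793] → run C
t=30: (idle)
t=31: (idle)
t=32: (idle)
t=33: (idle)
t=34: (idle)
t=35: (idle)

context switches = 28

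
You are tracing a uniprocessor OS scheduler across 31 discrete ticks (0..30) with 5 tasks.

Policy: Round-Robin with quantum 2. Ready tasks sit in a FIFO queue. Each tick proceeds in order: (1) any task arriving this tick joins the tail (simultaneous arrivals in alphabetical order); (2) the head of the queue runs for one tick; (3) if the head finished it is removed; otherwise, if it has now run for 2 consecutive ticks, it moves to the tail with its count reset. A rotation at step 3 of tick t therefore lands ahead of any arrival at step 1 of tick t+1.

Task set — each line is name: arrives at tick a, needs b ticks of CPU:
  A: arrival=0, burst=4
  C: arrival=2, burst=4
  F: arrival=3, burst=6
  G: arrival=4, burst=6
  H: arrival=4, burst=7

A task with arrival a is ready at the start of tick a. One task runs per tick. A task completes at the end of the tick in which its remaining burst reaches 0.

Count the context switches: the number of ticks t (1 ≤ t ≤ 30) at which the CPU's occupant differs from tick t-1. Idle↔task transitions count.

t=0: queue=[A] q_used=0 → run A
t=1: queue=[A] q_used=1 → run A
t=2: queue=[A,C] q_used=0 → run A
t=3: queue=[A,C,F] q_used=1 → run A
t=4: queue=[C,F,G,H] q_used=0 → run C
t=5: queue=[C,F,G,H] q_used=1 → run C
t=6: queue=[F,G,H,C] q_used=0 → run F
t=7: queue=[F,G,H,C] q_used=1 → run F
t=8: queue=[G,H,C,F] q_used=0 → run G
t=9: queue=[G,H,C,F] q_used=1 → run G
t=10: queue=[H,C,F,G] q_used=0 → run H
t=11: queue=[H,C,F,G] q_used=1 → run H
t=12: queue=[C,F,G,H] q_used=0 → run C
t=13: queue=[C,F,G,H] q_used=1 → run C
t=14: queue=[F,G,H] q_used=0 → run F
t=15: queue=[F,G,H] q_used=1 → run F
t=16: queue=[G,H,F] q_used=0 → run G
t=17: queue=[G,H,F] q_used=1 → run G
t=18: queue=[H,F,G] q_used=0 → run H
t=19: queue=[H,F,G] q_used=1 → run H
t=20: queue=[F,G,H] q_used=0 → run F
t=21: queue=[F,G,H] q_used=1 → run F
t=22: queue=[G,H] q_used=0 → run G
t=23: queue=[G,H] q_used=1 → run G
t=24: queue=[H] q_used=0 → run H
t=25: queue=[H] q_used=1 → run H
t=26: queue=[H] q_used=0 → run H
t=27: (idle)
t=28: (idle)
t=29: (idle)
t=30: (idle)

context switches = 12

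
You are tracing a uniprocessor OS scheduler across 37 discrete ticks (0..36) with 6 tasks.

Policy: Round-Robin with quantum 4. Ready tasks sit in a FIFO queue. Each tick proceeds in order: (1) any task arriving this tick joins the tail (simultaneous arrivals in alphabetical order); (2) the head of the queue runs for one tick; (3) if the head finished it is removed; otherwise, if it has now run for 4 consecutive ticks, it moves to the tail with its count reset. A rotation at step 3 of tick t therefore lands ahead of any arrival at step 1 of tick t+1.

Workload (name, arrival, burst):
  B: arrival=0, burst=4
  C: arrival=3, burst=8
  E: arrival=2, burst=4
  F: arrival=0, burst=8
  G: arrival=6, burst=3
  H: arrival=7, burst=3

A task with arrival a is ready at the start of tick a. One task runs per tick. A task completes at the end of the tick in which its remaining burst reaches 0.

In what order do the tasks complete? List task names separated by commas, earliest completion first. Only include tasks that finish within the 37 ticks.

t=0: queue=[B,F] q_used=0 → run B
t=1: queue=[B,F] q_used=1 → run B
t=2: queue=[B,F,E] q_used=2 → run B
t=3: queue=[B,F,E,C] q_used=3 → run B
t=4: queue=[F,E,C] q_used=0 → run F
t=5: queue=[F,E,C] q_used=1 → run F
t=6: queue=[F,E,C,G] q_used=2 → run F
t=7: queue=[F,E,C,G,H] q_used=3 → run F
t=8: queue=[E,C,G,H,F] q_used=0 → run E
t=9: queue=[E,C,G,H,F] q_used=1 → run E
t=10: queue=[E,C,G,H,F] q_used=2 → run E
t=11: queue=[E,C,G,H,F] q_used=3 → run E
t=12: queue=[C,G,H,F] q_used=0 → run C
t=13: queue=[C,G,H,F] q_used=1 → run C
t=14: queue=[C,G,H,F] q_used=2 → run C
t=15: queue=[C,G,H,F] q_used=3 → run C
t=16: queue=[G,H,F,C] q_used=0 → run G
t=17: queue=[G,H,F,C] q_used=1 → run G
t=18: queue=[G,H,F,C] q_used=2 → run G
t=19: queue=[H,F,C] q_used=0 → run H
t=20: queue=[H,F,C] q_used=1 → run H
t=21: queue=[H,F,C] q_used=2 → run H
t=22: queue=[F,C] q_used=0 → run F
t=23: queue=[F,C] q_used=1 → run F
t=24: queue=[F,C] q_used=2 → run F
t=25: queue=[F,C] q_used=3 → run F
t=26: queue=[C] q_used=0 → run C
t=27: queue=[C] q_used=1 → run C
t=28: queue=[C] q_used=2 → run C
t=29: queue=[C] q_used=3 → run C
t=30: (idle)
t=31: (idle)
t=32: (idle)
t=33: (idle)
t=34: (idle)
t=35: (idle)
t=36: (idle)

completion order = B, E, G, H, F, C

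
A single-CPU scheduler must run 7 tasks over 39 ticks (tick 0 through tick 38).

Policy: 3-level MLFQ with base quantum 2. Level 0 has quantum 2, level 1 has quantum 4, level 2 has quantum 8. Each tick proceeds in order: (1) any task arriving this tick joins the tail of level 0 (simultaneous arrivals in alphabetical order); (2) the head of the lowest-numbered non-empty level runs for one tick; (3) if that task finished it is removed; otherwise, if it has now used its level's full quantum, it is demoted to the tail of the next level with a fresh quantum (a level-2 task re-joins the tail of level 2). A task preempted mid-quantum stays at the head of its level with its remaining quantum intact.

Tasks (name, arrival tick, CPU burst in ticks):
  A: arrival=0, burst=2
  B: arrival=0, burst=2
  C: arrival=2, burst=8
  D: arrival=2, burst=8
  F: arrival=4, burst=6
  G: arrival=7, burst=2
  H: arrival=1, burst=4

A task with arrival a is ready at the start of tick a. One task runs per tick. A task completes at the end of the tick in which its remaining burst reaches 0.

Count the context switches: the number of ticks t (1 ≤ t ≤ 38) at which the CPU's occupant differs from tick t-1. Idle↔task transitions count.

t=0: L0/L1/L2 = AB/-/- → run A
t=1: L0/L1/L2 = ABH/-/- → run A
t=2: L0/L1/L2 = BHCD/-/- → run B
t=3: L0/L1/L2 = BHCD/-/- → run B
t=4: L0/L1/L2 = HCDF/-/- → run H
t=5: L0/L1/L2 = HCDF/-/- → run H
t=6: L0/L1/L2 = CDF/H/- → run C
t=7: L0/L1/L2 = CDFG/H/- → run C
t=8: L0/L1/L2 = DFG/HC/- → run D
t=9: L0/L1/L2 = DFG/HC/- → run D
t=10: L0/L1/L2 = FG/HCD/- → run F
t=11: L0/L1/L2 = FG/HCD/- → run F
t=12: L0/L1/L2 = G/HCDF/- → run G
t=13: L0/L1/L2 = G/HCDF/- → run G
t=14: L0/L1/L2 = -/HCDF/- → run H
t=15: L0/L1/L2 = -/HCDF/- → run H
t=16: L0/L1/L2 = -/CDF/- → run C
t=17: L0/L1/L2 = -/CDF/- → run C
t=18: L0/L1/L2 = -/CDF/- → run C
t=19: L0/L1/L2 = -/CDF/- → run C
t=20: L0/L1/L2 = -/DF/C → run D
t=21: L0/L1/L2 = -/DF/C → run D
t=22: L0/L1/L2 = -/DF/C → run D
t=23: L0/L1/L2 = -/DF/C → run D
t=24: L0/L1/L2 = -/F/CD → run F
t=25: L0/L1/L2 = -/F/CD → run F
t=26: L0/L1/L2 = -/F/CD → run F
t=27: L0/L1/L2 = -/F/CD → run F
t=28: L0/L1/L2 = -/-/CD → run C
t=29: L0/L1/L2 = -/-/CD → run C
t=30: L0/L1/L2 = -/-/D → run D
t=31: L0/L1/L2 = -/-/D → run D
t=32: (idle)
t=33: (idle)
t=34: (idle)
t=35: (idle)
t=36: (idle)
t=37: (idle)
t=38: (idle)

context switches = 13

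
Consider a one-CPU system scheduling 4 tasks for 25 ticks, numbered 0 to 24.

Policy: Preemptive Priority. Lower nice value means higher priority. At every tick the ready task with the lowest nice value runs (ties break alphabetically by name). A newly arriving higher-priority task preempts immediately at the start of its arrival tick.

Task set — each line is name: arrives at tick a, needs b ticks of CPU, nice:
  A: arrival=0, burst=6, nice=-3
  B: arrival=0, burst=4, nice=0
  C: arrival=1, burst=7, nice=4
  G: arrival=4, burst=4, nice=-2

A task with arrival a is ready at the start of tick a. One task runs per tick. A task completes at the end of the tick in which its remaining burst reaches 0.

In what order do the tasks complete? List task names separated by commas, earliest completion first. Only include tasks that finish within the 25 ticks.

t=0: ready={A,B} → run A
t=1: ready={A,B,C} → run A
t=2: ready={A,B,C} → run A
t=3: ready={A,B,C} → run A
t=4: ready={A,B,C,G} → run A
t=5: ready={A,B,C,G} → run A
t=6: ready={B,C,G} → run G
t=7: ready={B,C,G} → run G
t=8: ready={B,C,G} → run G
t=9: ready={B,C,G} → run G
t=10: ready={B,C} → run B
t=11: ready={B,C} → run B
t=12: ready={B,C} → run B
t=13: ready={B,C} → run B
t=14: ready={C} → run C
t=15: ready={C} → run C
t=16: ready={C} → run C
t=17: ready={C} → run C
t=18: ready={C} → run C
t=19: ready={C} → run C
t=20: ready={C} → run C
t=21: (idle)
t=22: (idle)
t=23: (idle)
t=24: (idle)

completion order = A, G, B, C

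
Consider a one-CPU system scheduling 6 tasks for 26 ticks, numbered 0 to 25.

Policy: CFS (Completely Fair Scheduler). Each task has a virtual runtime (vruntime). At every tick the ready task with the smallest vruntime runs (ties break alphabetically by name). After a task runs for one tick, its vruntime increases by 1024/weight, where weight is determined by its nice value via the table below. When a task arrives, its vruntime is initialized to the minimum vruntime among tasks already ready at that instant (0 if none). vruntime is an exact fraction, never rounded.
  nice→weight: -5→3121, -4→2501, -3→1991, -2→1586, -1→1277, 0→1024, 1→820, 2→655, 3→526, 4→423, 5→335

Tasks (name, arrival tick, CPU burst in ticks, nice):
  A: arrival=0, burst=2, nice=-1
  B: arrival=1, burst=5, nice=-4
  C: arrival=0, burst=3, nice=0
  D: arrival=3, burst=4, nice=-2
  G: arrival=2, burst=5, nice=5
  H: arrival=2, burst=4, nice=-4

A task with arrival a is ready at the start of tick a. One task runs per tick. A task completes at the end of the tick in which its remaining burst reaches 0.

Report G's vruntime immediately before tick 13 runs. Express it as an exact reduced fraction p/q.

vruntime(G, start of tick 13) = 1024/335

t=0: vr[A=0 C=0] → run A
t=1: vr[A=1024/1277 B=0 C=0] → run B
t=2: vr[A=1024/1277 B=1024/2501 C=0 G=0 H=0] → run C
t=3: vr[A=1024/1277 B=1024/2501 C=1 D=0 G=0 H=0] → run D
t=4: vr[A=1024/1277 B=1024/2501 C=1 D=512/793 G=0 H=0] → run G
t=5: vr[A=1024/1277 B=1024/2501 C=1 D=512/793 G=1024/335 H=0] → run H
t=6: vr[A=1024/1277 B=1024/2501 C=1 D=512/793 G=1024/335 H=1024/2501] → run B
t=7: vr[A=1024/1277 B=2048/2501 C=1 D=512/793 G=1024/335 H=1024/2501] → run H
t=8: vr[A=1024/1277 B=2048/2501 C=1 D=512/793 G=1024/335 H=2048/2501] → run D
t=9: vr[A=1024/1277 B=2048/2501 C=1 D=1024/793 G=1024/335 H=2048/2501] → run A
t=10: vr[B=2048/2501 C=1 D=1024/793 G=1024/335 H=2048/2501] → run B
t=11: vr[B=3072/2501 C=1 D=1024/793 G=1024/335 H=2048/2501] → run H
t=12: vr[B=3072/2501 C=1 D=1024/793 G=1024/335 H=3072/2501] → run C
t=13: vr[B=3072/2501 C=2 D=1024/793 G=1024/335 H=3072/2501] → run B
t=14: vr[B=4096/2501 C=2 D=1024/793 G=1024/335 H=3072/2501] → run H
t=15: vr[B=4096/2501 C=2 D=1024/793 G=1024/335] → run D
t=16: vr[B=4096/2501 C=2 D=1536/793 G=1024/335] → run B
t=17: vr[C=2 D=1536/793 G=1024/335] → run D
t=18: vr[C=2 G=1024/335] → run C
t=19: vr[G=1024/335] → run G
t=20: vr[G=2048/335] → run G
t=21: vr[G=3072/335] → run G
t=22: vr[G=4096/335] → run G
t=23: (idle)
t=24: (idle)
t=25: (idle)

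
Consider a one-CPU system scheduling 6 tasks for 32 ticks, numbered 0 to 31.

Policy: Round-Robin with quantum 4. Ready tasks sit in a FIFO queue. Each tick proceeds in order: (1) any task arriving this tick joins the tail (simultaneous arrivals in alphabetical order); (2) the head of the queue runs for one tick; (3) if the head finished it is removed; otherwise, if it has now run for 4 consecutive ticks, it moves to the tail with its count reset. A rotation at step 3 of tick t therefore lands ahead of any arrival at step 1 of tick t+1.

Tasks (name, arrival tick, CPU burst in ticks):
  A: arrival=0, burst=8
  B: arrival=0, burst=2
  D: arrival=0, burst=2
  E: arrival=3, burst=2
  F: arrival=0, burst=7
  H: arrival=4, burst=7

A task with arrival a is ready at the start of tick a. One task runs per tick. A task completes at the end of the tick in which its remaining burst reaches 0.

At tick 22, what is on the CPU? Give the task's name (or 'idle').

running at tick 22 = F

t=0: queue=[A,B,D,F] q_used=0 → run A
t=1: queue=[A,B,D,F] q_used=1 → run A
t=2: queue=[A,B,D,F] q_used=2 → run A
t=3: queue=[A,B,D,F,E] q_used=3 → run A
t=4: queue=[B,D,F,E,A,H] q_used=0 → run B
t=5: queue=[B,D,F,E,A,H] q_used=1 → run B
t=6: queue=[D,F,E,A,H] q_used=0 → run D
t=7: queue=[D,F,E,A,H] q_used=1 → run D
t=8: queue=[F,E,A,H] q_used=0 → run F
t=9: queue=[F,E,A,H] q_used=1 → run F
t=10: queue=[F,E,A,H] q_used=2 → run F
t=11: queue=[F,E,A,H] q_used=3 → run F
t=12: queue=[E,A,H,F] q_used=0 → run E
t=13: queue=[E,A,H,F] q_used=1 → run E
t=14: queue=[A,H,F] q_used=0 → run A
t=15: queue=[A,H,F] q_used=1 → run A
t=16: queue=[A,H,F] q_used=2 → run A
t=17: queue=[A,H,F] q_used=3 → run A
t=18: queue=[H,F] q_used=0 → run H
t=19: queue=[H,F] q_used=1 → run H
t=20: queue=[H,F] q_used=2 → run H
t=21: queue=[H,F] q_used=3 → run H
t=22: queue=[F,H] q_used=0 → run F
t=23: queue=[F,H] q_used=1 → run F
t=24: queue=[F,H] q_used=2 → run F
t=25: queue=[H] q_used=0 → run H
t=26: queue=[H] q_used=1 → run H
t=27: queue=[H] q_used=2 → run H
t=28: (idle)
t=29: (idle)
t=30: (idle)
t=31: (idle)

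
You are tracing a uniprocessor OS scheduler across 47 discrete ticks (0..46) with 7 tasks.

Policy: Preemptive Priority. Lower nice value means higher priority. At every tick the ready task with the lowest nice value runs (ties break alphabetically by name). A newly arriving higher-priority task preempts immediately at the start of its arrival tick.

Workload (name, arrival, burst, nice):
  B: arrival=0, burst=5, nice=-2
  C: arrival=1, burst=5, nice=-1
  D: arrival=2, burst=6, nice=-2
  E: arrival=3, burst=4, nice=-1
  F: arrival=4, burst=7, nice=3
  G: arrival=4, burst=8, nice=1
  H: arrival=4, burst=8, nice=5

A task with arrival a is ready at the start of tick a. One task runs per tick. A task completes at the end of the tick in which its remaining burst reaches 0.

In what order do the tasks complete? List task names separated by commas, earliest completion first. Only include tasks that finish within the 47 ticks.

completion order = B, D, C, E, G, F, H

t=0: ready={B} → run B
t=1: ready={B,C} → run B
t=2: ready={B,C,D} → run B
t=3: ready={B,C,D,E} → run B
t=4: ready={B,C,D,E,F,G,H} → run B
t=5: ready={C,D,E,F,G,H} → run D
t=6: ready={C,D,E,F,G,H} → run D
t=7: ready={C,D,E,F,G,H} → run D
t=8: ready={C,D,E,F,G,H} → run D
t=9: ready={C,D,E,F,G,H} → run D
t=10: ready={C,D,E,F,G,H} → run D
t=11: ready={C,E,F,G,H} → run C
t=12: ready={C,E,F,G,H} → run C
t=13: ready={C,E,F,G,H} → run C
t=14: ready={C,E,F,G,H} → run C
t=15: ready={C,E,F,G,H} → run C
t=16: ready={E,F,G,H} → run E
t=17: ready={E,F,G,H} → run E
t=18: ready={E,F,G,H} → run E
t=19: ready={E,F,G,H} → run E
t=20: ready={F,G,H} → run G
t=21: ready={F,G,H} → run G
t=22: ready={F,G,H} → run G
t=23: ready={F,G,H} → run G
t=24: ready={F,G,H} → run G
t=25: ready={F,G,H} → run G
t=26: ready={F,G,H} → run G
t=27: ready={F,G,H} → run G
t=28: ready={F,H} → run F
t=29: ready={F,H} → run F
t=30: ready={F,H} → run F
t=31: ready={F,H} → run F
t=32: ready={F,H} → run F
t=33: ready={F,H} → run F
t=34: ready={F,H} → run F
t=35: ready={H} → run H
t=36: ready={H} → run H
t=37: ready={H} → run H
t=38: ready={H} → run H
t=39: ready={H} → run H
t=40: ready={H} → run H
t=41: ready={H} → run H
t=42: ready={H} → run H
t=43: (idle)
t=44: (idle)
t=45: (idle)
t=46: (idle)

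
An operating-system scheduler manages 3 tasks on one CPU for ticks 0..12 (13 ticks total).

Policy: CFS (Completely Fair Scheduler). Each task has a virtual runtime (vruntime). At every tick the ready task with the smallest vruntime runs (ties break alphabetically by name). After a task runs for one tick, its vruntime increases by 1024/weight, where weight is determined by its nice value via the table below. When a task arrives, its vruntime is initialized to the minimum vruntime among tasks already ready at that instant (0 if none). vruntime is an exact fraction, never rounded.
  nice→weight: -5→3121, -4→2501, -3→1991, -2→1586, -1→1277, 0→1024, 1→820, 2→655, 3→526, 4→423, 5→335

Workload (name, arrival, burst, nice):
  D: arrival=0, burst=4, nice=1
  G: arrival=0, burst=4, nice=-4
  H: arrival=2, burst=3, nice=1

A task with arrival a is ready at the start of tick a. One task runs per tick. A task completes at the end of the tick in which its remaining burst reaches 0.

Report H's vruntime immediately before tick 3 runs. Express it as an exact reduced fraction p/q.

t=0: vr[D=0 G=0] → run D
t=1: vr[D=256/205 G=0] → run G
t=2: vr[D=256/205 G=1024/2501 H=1024/2501] → run G
t=3: vr[D=256/205 G=2048/2501 H=1024/2501] → run H
t=4: vr[D=256/205 G=2048/2501 H=20736/12505] → run G
t=5: vr[D=256/205 G=3072/2501 H=20736/12505] → run G
t=6: vr[D=256/205 H=20736/12505] → run D
t=7: vr[D=512/205 H=20736/12505] → run H
t=8: vr[D=512/205 H=36352/12505] → run D
t=9: vr[D=768/205 H=36352/12505] → run H
t=10: vr[D=768/205] → run D
t=11: (idle)
t=12: (idle)

vruntime(H, start of tick 3) = 1024/2501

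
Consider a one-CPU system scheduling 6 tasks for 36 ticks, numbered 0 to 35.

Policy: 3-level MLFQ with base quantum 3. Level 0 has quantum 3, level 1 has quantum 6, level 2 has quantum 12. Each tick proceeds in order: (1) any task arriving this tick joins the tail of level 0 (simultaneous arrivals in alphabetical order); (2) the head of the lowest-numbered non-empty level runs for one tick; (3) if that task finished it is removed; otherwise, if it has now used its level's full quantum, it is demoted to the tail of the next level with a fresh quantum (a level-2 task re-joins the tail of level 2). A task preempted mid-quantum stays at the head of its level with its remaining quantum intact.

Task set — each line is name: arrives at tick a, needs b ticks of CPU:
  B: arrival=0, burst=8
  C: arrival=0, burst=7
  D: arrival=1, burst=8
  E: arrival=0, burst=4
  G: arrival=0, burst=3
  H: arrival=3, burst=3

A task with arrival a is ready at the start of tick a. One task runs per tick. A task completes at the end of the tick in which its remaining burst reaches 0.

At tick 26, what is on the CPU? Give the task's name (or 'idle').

running at tick 26 = C

t=0: L0/L1/L2 = BCEG/-/- → run B
t=1: L0/L1/L2 = BCEGD/-/- → run B
t=2: L0/L1/L2 = BCEGD/-/- → run B
t=3: L0/L1/L2 = CEGDH/B/- → run C
t=4: L0/L1/L2 = CEGDH/B/- → run C
t=5: L0/L1/L2 = CEGDH/B/- → run C
t=6: L0/L1/L2 = EGDH/BC/- → run E
t=7: L0/L1/L2 = EGDH/BC/- → run E
t=8: L0/L1/L2 = EGDH/BC/- → run E
t=9: L0/L1/L2 = GDH/BCE/- → run G
t=10: L0/L1/L2 = GDH/BCE/- → run G
t=11: L0/L1/L2 = GDH/BCE/- → run G
t=12: L0/L1/L2 = DH/BCE/- → run D
t=13: L0/L1/L2 = DH/BCE/- → run D
t=14: L0/L1/L2 = DH/BCE/- → run D
t=15: L0/L1/L2 = H/BCED/- → run H
t=16: L0/L1/L2 = H/BCED/- → run H
t=17: L0/L1/L2 = H/BCED/- → run H
t=18: L0/L1/L2 = -/BCED/- → run B
t=19: L0/L1/L2 = -/BCED/- → run B
t=20: L0/L1/L2 = -/BCED/- → run B
t=21: L0/L1/L2 = -/BCED/- → run B
t=22: L0/L1/L2 = -/BCED/- → run B
t=23: L0/L1/L2 = -/CED/- → run C
t=24: L0/L1/L2 = -/CED/- → run C
t=25: L0/L1/L2 = -/CED/- → run C
t=26: L0/L1/L2 = -/CED/- → run C
t=27: L0/L1/L2 = -/ED/- → run E
t=28: L0/L1/L2 = -/D/- → run D
t=29: L0/L1/L2 = -/D/- → run D
t=30: L0/L1/L2 = -/D/- → run D
t=31: L0/L1/L2 = -/D/- → run D
t=32: L0/L1/L2 = -/D/- → run D
t=33: (idle)
t=34: (idle)
t=35: (idle)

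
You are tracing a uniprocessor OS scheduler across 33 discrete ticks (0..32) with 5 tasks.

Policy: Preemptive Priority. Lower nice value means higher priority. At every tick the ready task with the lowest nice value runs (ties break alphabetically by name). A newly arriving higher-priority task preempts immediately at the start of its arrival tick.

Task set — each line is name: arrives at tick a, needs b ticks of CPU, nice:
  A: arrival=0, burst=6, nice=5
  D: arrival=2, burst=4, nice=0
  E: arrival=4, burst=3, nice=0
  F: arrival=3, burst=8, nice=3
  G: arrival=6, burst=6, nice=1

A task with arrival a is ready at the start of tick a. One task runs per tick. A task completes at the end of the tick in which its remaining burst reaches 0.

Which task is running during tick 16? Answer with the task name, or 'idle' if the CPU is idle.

t=0: ready={A} → run A
t=1: ready={A} → run A
t=2: ready={A,D} → run D
t=3: ready={A,D,F} → run D
t=4: ready={A,D,E,F} → run D
t=5: ready={A,D,E,F} → run D
t=6: ready={A,E,F,G} → run E
t=7: ready={A,E,F,G} → run E
t=8: ready={A,E,F,G} → run E
t=9: ready={A,F,G} → run G
t=10: ready={A,F,G} → run G
t=11: ready={A,F,G} → run G
t=12: ready={A,F,G} → run G
t=13: ready={A,F,G} → run G
t=14: ready={A,F,G} → run G
t=15: ready={A,F} → run F
t=16: ready={A,F} → run F
t=17: ready={A,F} → run F
t=18: ready={A,F} → run F
t=19: ready={A,F} → run F
t=20: ready={A,F} → run F
t=21: ready={A,F} → run F
t=22: ready={A,F} → run F
t=23: ready={A} → run A
t=24: ready={A} → run A
t=25: ready={A} → run A
t=26: ready={A} → run A
t=27: (idle)
t=28: (idle)
t=29: (idle)
t=30: (idle)
t=31: (idle)
t=32: (idle)

running at tick 16 = F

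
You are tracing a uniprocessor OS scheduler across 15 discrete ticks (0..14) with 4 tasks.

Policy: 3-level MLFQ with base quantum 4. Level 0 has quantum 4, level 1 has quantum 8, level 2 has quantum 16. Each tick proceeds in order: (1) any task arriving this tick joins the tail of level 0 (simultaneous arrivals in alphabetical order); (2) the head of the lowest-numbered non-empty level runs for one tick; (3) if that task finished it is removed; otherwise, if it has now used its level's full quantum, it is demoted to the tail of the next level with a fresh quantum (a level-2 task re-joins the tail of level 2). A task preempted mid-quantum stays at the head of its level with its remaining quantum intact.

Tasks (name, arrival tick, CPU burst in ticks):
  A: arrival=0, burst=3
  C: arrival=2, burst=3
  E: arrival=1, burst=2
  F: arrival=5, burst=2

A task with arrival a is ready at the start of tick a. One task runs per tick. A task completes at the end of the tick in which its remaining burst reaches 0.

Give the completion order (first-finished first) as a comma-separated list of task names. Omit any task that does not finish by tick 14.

completion order = A, E, C, F

t=0: L0/L1/L2 = A/-/- → run A
t=1: L0/L1/L2 = AE/-/- → run A
t=2: L0/L1/L2 = AEC/-/- → run A
t=3: L0/L1/L2 = EC/-/- → run E
t=4: L0/L1/L2 = EC/-/- → run E
t=5: L0/L1/L2 = CF/-/- → run C
t=6: L0/L1/L2 = CF/-/- → run C
t=7: L0/L1/L2 = CF/-/- → run C
t=8: L0/L1/L2 = F/-/- → run F
t=9: L0/L1/L2 = F/-/- → run F
t=10: (idle)
t=11: (idle)
t=12: (idle)
t=13: (idle)
t=14: (idle)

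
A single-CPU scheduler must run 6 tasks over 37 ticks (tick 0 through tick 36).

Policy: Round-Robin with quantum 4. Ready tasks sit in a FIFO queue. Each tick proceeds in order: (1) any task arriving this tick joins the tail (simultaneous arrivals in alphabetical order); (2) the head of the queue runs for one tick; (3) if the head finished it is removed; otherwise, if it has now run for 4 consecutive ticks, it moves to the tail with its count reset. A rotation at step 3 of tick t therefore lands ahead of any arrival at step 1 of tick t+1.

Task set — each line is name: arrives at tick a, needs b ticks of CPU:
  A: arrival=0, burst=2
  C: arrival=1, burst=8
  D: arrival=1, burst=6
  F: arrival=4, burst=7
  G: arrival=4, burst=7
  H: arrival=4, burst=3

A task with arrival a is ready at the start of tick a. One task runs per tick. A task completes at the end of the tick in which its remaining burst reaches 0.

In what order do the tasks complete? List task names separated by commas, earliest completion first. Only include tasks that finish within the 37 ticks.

completion order = A, H, C, D, F, G

t=0: queue=[A] q_used=0 → run A
t=1: queue=[A,C,D] q_used=1 → run A
t=2: queue=[C,D] q_used=0 → run C
t=3: queue=[C,D] q_used=1 → run C
t=4: queue=[C,D,F,G,H] q_used=2 → run C
t=5: queue=[C,D,F,G,H] q_used=3 → run C
t=6: queue=[D,F,G,H,C] q_used=0 → run D
t=7: queue=[D,F,G,H,C] q_used=1 → run D
t=8: queue=[D,F,G,H,C] q_used=2 → run D
t=9: queue=[D,F,G,H,C] q_used=3 → run D
t=10: queue=[F,G,H,C,D] q_used=0 → run F
t=11: queue=[F,G,H,C,D] q_used=1 → run F
t=12: queue=[F,G,H,C,D] q_used=2 → run F
t=13: queue=[F,G,H,C,D] q_used=3 → run F
t=14: queue=[G,H,C,D,F] q_used=0 → run G
t=15: queue=[G,H,C,D,F] q_used=1 → run G
t=16: queue=[G,H,C,D,F] q_used=2 → run G
t=17: queue=[G,H,C,D,F] q_used=3 → run G
t=18: queue=[H,C,D,F,G] q_used=0 → run H
t=19: queue=[H,C,D,F,G] q_used=1 → run H
t=20: queue=[H,C,D,F,G] q_used=2 → run H
t=21: queue=[C,D,F,G] q_used=0 → run C
t=22: queue=[C,D,F,G] q_used=1 → run C
t=23: queue=[C,D,F,G] q_used=2 → run C
t=24: queue=[C,D,F,G] q_used=3 → run C
t=25: queue=[D,F,G] q_used=0 → run D
t=26: queue=[D,F,G] q_used=1 → run D
t=27: queue=[F,G] q_used=0 → run F
t=28: queue=[F,G] q_used=1 → run F
t=29: queue=[F,G] q_used=2 → run F
t=30: queue=[G] q_used=0 → run G
t=31: queue=[G] q_used=1 → run G
t=32: queue=[G] q_used=2 → run G
t=33: (idle)
t=34: (idle)
t=35: (idle)
t=36: (idle)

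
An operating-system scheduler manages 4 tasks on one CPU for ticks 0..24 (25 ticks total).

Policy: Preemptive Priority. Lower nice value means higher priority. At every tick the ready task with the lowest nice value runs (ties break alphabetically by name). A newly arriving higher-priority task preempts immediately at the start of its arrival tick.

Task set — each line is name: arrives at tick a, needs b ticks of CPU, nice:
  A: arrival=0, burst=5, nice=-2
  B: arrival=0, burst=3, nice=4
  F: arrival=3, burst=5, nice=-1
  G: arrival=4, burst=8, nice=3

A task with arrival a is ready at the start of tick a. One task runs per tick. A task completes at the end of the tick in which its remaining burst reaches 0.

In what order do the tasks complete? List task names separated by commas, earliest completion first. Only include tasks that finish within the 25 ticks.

t=0: ready={A,B} → run A
t=1: ready={A,B} → run A
t=2: ready={A,B} → run A
t=3: ready={A,B,F} → run A
t=4: ready={A,B,F,G} → run A
t=5: ready={B,F,G} → run F
t=6: ready={B,F,G} → run F
t=7: ready={B,F,G} → run F
t=8: ready={B,F,G} → run F
t=9: ready={B,F,G} → run F
t=10: ready={B,G} → run G
t=11: ready={B,G} → run G
t=12: ready={B,G} → run G
t=13: ready={B,G} → run G
t=14: ready={B,G} → run G
t=15: ready={B,G} → run G
t=16: ready={B,G} → run G
t=17: ready={B,G} → run G
t=18: ready={B} → run B
t=19: ready={B} → run B
t=20: ready={B} → run B
t=21: (idle)
t=22: (idle)
t=23: (idle)
t=24: (idle)

completion order = A, F, G, B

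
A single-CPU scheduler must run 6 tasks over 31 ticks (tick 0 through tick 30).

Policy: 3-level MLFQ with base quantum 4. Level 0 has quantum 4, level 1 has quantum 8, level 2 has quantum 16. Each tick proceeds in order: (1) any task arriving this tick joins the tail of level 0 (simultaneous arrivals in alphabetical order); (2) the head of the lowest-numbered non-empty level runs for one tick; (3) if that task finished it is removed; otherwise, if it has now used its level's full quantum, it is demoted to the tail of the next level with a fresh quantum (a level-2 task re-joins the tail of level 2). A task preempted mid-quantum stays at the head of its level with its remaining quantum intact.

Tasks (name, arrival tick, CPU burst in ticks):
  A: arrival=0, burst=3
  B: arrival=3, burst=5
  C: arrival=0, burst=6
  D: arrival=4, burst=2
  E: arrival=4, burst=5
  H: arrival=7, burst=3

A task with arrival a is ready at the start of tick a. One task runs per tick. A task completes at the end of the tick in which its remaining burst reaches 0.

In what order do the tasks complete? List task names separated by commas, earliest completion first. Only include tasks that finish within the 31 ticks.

t=0: L0/L1/L2 = AC/-/- → run A
t=1: L0/L1/L2 = AC/-/- → run A
t=2: L0/L1/L2 = AC/-/- → run A
t=3: L0/L1/L2 = CB/-/- → run C
t=4: L0/L1/L2 = CBDE/-/- → run C
t=5: L0/L1/L2 = CBDE/-/- → run C
t=6: L0/L1/L2 = CBDE/-/- → run C
t=7: L0/L1/L2 = BDEH/C/- → run B
t=8: L0/L1/L2 = BDEH/C/- → run B
t=9: L0/L1/L2 = BDEH/C/- → run B
t=10: L0/L1/L2 = BDEH/C/- → run B
t=11: L0/L1/L2 = DEH/CB/- → run D
t=12: L0/L1/L2 = DEH/CB/- → run D
t=13: L0/L1/L2 = EH/CB/- → run E
t=14: L0/L1/L2 = EH/CB/- → run E
t=15: L0/L1/L2 = EH/CB/- → run E
t=16: L0/L1/L2 = EH/CB/- → run E
t=17: L0/L1/L2 = H/CBE/- → run H
t=18: L0/L1/L2 = H/CBE/- → run H
t=19: L0/L1/L2 = H/CBE/- → run H
t=20: L0/L1/L2 = -/CBE/- → run C
t=21: L0/L1/L2 = -/CBE/- → run C
t=22: L0/L1/L2 = -/BE/- → run B
t=23: L0/L1/L2 = -/E/- → run E
t=24: (idle)
t=25: (idle)
t=26: (idle)
t=27: (idle)
t=28: (idle)
t=29: (idle)
t=30: (idle)

completion order = A, D, H, C, B, E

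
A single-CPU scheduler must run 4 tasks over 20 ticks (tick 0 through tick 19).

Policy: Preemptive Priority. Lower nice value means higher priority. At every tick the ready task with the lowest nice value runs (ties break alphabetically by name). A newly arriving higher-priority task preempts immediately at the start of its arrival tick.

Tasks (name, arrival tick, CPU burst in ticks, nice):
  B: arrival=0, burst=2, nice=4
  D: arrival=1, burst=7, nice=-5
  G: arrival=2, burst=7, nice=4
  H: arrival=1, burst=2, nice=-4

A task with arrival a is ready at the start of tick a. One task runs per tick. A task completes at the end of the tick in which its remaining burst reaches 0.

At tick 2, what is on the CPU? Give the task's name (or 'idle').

running at tick 2 = D

t=0: ready={B} → run B
t=1: ready={B,D,H} → run D
t=2: ready={B,D,G,H} → run D
t=3: ready={B,D,G,H} → run D
t=4: ready={B,D,G,H} → run D
t=5: ready={B,D,G,H} → run D
t=6: ready={B,D,G,H} → run D
t=7: ready={B,D,G,H} → run D
t=8: ready={B,G,H} → run H
t=9: ready={B,G,H} → run H
t=10: ready={B,G} → run B
t=11: ready={G} → run G
t=12: ready={G} → run G
t=13: ready={G} → run G
t=14: ready={G} → run G
t=15: ready={G} → run G
t=16: ready={G} → run G
t=17: ready={G} → run G
t=18: (idle)
t=19: (idle)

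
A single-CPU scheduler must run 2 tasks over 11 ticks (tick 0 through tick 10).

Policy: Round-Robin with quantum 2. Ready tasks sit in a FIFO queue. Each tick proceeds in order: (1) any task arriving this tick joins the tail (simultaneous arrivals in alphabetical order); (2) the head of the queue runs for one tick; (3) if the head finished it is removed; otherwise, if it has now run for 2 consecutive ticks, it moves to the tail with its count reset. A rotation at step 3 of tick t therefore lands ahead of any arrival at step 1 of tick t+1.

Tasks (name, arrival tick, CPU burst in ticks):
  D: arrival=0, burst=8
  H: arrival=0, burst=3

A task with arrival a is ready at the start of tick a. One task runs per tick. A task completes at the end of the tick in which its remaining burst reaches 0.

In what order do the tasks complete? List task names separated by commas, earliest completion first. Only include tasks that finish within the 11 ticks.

completion order = H, D

t=0: queue=[D,H] q_used=0 → run D
t=1: queue=[D,H] q_used=1 → run D
t=2: queue=[H,D] q_used=0 → run H
t=3: queue=[H,D] q_used=1 → run H
t=4: queue=[D,H] q_used=0 → run D
t=5: queue=[D,H] q_used=1 → run D
t=6: queue=[H,D] q_used=0 → run H
t=7: queue=[D] q_used=0 → run D
t=8: queue=[D] q_used=1 → run D
t=9: queue=[D] q_used=0 → run D
t=10: queue=[D] q_used=1 → run D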